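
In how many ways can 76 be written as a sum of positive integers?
9289091

p(n) counts ways to write n as a sum of positive integers (order ignored).
Euler's pentagonal recurrence: p(k) = p(k-1) + p(k-2) - p(k-5) - p(k-7) + p(k-12) + p(k-15) - ... (offsets j(3j∓1)/2, signs ++--, p(0)=1, p(<0)=0).
DP table for k = 0..75: p(0)=1, p(1)=1, p(2)=2, p(3)=3, p(4)=5, p(5)=7, p(6)=11, p(7)=15, p(8)=22, p(9)=30, p(10)=42, p(11)=56, p(12)=77, p(13)=101, p(14)=135, p(15)=176, p(16)=231, p(17)=297, p(18)=385, p(19)=490, p(20)=627, p(21)=792, p(22)=1002, p(23)=1255, p(24)=1575, p(25)=1958, p(26)=2436, p(27)=3010, p(28)=3718, p(29)=4565, p(30)=5604, p(31)=6842, p(32)=8349, p(33)=10143, p(34)=12310, p(35)=14883, p(36)=17977, p(37)=21637, p(38)=26015, p(39)=31185, p(40)=37338, p(41)=44583, p(42)=53174, p(43)=63261, p(44)=75175, p(45)=89134, p(46)=105558, p(47)=124754, p(48)=147273, p(49)=173525, p(50)=204226, p(51)=239943, p(52)=281589, p(53)=329931, p(54)=386155, p(55)=451276, p(56)=526823, p(57)=614154, p(58)=715220, p(59)=831820, p(60)=966467, p(61)=1121505, p(62)=1300156, p(63)=1505499, p(64)=1741630, p(65)=2012558, p(66)=2323520, p(67)=2679689, p(68)=3087735, p(69)=3554345, p(70)=4087968, p(71)=4697205, p(72)=5392783, p(73)=6185689, p(74)=7089500, p(75)=8118264.
Final step: p(76) = p(75) + p(74) - p(71) - p(69) + p(64) + p(61) - p(54) - p(50) + p(41) + p(36) - p(25) - p(19) + p(6)
= 8118264 + 7089500 - 4697205 - 3554345 + 1741630 + 1121505 - 386155 - 204226 + 44583 + 17977 - 1958 - 490 + 11
= 9289091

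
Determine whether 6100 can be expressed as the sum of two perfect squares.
4² + 78² (a=4, b=78)

Factorization: 6100 = 2^2 × 5^2 × 61
By Fermat: n is sum of two squares iff every prime p ≡ 3 (mod 4) appears to even power.
All primes ≡ 3 (mod 4) appear to even power.
Search a = 0, 1, 2, … for 6100 - a² a perfect square: first hit at a = 4: 6100 - 16 = 6084 = 78².
6100 = 4² + 78² = 16 + 6084 ✓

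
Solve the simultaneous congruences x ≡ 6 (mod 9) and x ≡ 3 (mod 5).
33

Using Chinese Remainder Theorem:
M = 9 × 5 = 45
M1 = 5, M2 = 9
y1 = 5^(-1) mod 9 = 2
y2 = 9^(-1) mod 5 = 4
x = (6×5×2 + 3×9×4) mod 45 = 33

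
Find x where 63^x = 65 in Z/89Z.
87

Baby-step giant-step with step n = ⌈√89⌉ = 10.
Baby steps 63^j mod 89 (j:value) for j=0..9: 0:1, 1:63, 2:53, 3:46, 4:50, 5:35, 6:69, 7:75, 8:8, 9:59.
Giant-step multiplier: 63^(-10) ≡ 63^(88-10) = 63^78 ≡ 72 (mod 89).
Giant steps γ_i = 65·72^i mod 89: γ_0=65, γ_1=52, γ_2=6, γ_3=76, γ_4=43, γ_5=70, γ_6=56, γ_7=27, γ_8=75 (in table at j=7).
x = i·n + j = 8·10 + 7 = 87.
Check: 63^87 ≡ 65 (mod 89).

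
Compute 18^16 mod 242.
70

Repeated squaring. Binary of 16 = 10000.
18^1 ≡ 18 (mod 242); 18^2 ≡ 82 (mod 242); 18^4 ≡ 190 (mod 242); 18^8 ≡ 42 (mod 242); 18^16 ≡ 70 (mod 242)
18^16 = 18^16 ≡ 70 (mod 242)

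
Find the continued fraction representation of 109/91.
[1; 5, 18]

Euclidean algorithm steps:
109 = 1 × 91 + 18
91 = 5 × 18 + 1
18 = 18 × 1 + 0
Continued fraction: [1; 5, 18]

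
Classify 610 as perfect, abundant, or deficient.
deficient

Proper divisors of 610: sum = 1 + 2 + 5 + 10 + 61 + 122 + 305 = 506
Since 506 < 610, 610 is deficient.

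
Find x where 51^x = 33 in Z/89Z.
75

Baby-step giant-step with step n = ⌈√89⌉ = 10.
Baby steps 51^j mod 89 (j:value) for j=0..9: 0:1, 1:51, 2:20, 3:41, 4:44, 5:19, 6:79, 7:24, 8:67, 9:35.
Giant-step multiplier: 51^(-10) ≡ 51^(88-10) = 51^78 ≡ 18 (mod 89).
Giant steps γ_i = 33·18^i mod 89: γ_0=33, γ_1=60, γ_2=12, γ_3=38, γ_4=61, γ_5=30, γ_6=6, γ_7=19 (in table at j=5).
x = i·n + j = 7·10 + 5 = 75.
Check: 51^75 ≡ 33 (mod 89).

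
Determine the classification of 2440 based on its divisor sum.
abundant

Proper divisors of 2440: sum = 1 + 2 + 4 + 5 + 8 + 10 + 20 + 40 + 61 + 122 + 244 + 305 + 488 + 610 + 1220 = 3140
Since 3140 > 2440, 2440 is abundant.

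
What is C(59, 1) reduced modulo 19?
2

Using Lucas' theorem:
Write n=59 and k=1 in base 19:
n in base 19: [3, 2]
k in base 19: [0, 1]
C(59,1) mod 19 = ∏ C(n_i, k_i) mod 19
Digit binomials (mod 19): C(3,0) = 1; C(2,1) = 2
Product: 1 × 2 = 2 ≡ 2 (mod 19)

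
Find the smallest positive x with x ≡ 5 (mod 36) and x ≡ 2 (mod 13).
41

Using Chinese Remainder Theorem:
M = 36 × 13 = 468
M1 = 13, M2 = 36
y1 = 13^(-1) mod 36 = 25
y2 = 36^(-1) mod 13 = 4
x = (5×13×25 + 2×36×4) mod 468 = 41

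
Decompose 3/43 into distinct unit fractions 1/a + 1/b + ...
1/15 + 1/323 + 1/208335

Greedy algorithm:
3/43: ceiling(43/3) = 15, use 1/15
2/645: ceiling(645/2) = 323, use 1/323
1/208335: ceiling(208335/1) = 208335, use 1/208335
Result: 3/43 = 1/15 + 1/323 + 1/208335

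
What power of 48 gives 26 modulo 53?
21

Baby-step giant-step with step n = ⌈√53⌉ = 8.
Baby steps 48^j mod 53 (j:value) for j=0..7: 0:1, 1:48, 2:25, 3:34, 4:42, 5:2, 6:43, 7:50.
Giant-step multiplier: 48^(-8) ≡ 48^(52-8) = 48^44 ≡ 46 (mod 53).
Giant steps γ_i = 26·46^i mod 53: γ_0=26, γ_1=30, γ_2=2 (in table at j=5).
x = i·n + j = 2·8 + 5 = 21.
Check: 48^21 ≡ 26 (mod 53).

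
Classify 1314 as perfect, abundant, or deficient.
abundant

Proper divisors of 1314: sum = 1 + 2 + 3 + 6 + 9 + 18 + 73 + 146 + 219 + 438 + 657 = 1572
Since 1572 > 1314, 1314 is abundant.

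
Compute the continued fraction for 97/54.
[1; 1, 3, 1, 10]

Euclidean algorithm steps:
97 = 1 × 54 + 43
54 = 1 × 43 + 11
43 = 3 × 11 + 10
11 = 1 × 10 + 1
10 = 10 × 1 + 0
Continued fraction: [1; 1, 3, 1, 10]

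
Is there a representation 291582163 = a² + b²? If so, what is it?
Not possible

Factorization: 291582163 = 37 × 199^3
By Fermat: n is sum of two squares iff every prime p ≡ 3 (mod 4) appears to even power.
Prime(s) ≡ 3 (mod 4) with odd exponent: [(199, 3)]
Therefore 291582163 cannot be expressed as a² + b².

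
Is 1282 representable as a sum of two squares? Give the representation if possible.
21² + 29² (a=21, b=29)

Factorization: 1282 = 2 × 641
By Fermat: n is sum of two squares iff every prime p ≡ 3 (mod 4) appears to even power.
All primes ≡ 3 (mod 4) appear to even power.
Search a = 0, 1, 2, … for 1282 - a² a perfect square: first hit at a = 21: 1282 - 441 = 841 = 29².
1282 = 21² + 29² = 441 + 841 ✓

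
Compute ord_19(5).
9

19 is prime, so ord(5) divides φ(19) = 18.
Divisors of 18: 1, 2, 3, 6, 9, 18.
Repeated squaring: 5^1 ≡ 5, 5^2 ≡ 6, 5^4 ≡ 17, 5^8 ≡ 4, 5^16 ≡ 16 (mod 19).
Test 5^d mod 19 for each divisor d in increasing order:
5^1 ≡ 5
5^2 ≡ 6
5^3 = 5^2·5^1 ≡ 11
5^6 = 5^4·5^2 ≡ 7
5^9 = 5^8·5^1 ≡ 1  ← first divisor giving 1
The order is 9.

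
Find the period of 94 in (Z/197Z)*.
196

197 is prime, so ord(94) divides φ(197) = 196.
Divisors of 196: 1, 2, 4, 7, 14, 28, 49, 98, 196.
Repeated squaring: 94^1 ≡ 94, 94^2 ≡ 168, 94^4 ≡ 53, 94^8 ≡ 51, 94^16 ≡ 40, 94^32 ≡ 24, 94^64 ≡ 182, 94^128 ≡ 28 (mod 197).
Test 94^d mod 197 for each divisor d in increasing order:
94^1 ≡ 94
94^2 ≡ 168
94^4 ≡ 53
94^7 = 94^4·94^2·94^1 ≡ 120
94^14 = 94^8·94^4·94^2 ≡ 19
94^28 = 94^16·94^8·94^4 ≡ 164
94^49 = 94^32·94^16·94^1 ≡ 14
94^98 = 94^64·94^32·94^2 ≡ 196
94^196 = 94^128·94^64·94^4 ≡ 1  ← first divisor giving 1
The order is 196.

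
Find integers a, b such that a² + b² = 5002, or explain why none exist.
39² + 59² (a=39, b=59)

Factorization: 5002 = 2 × 41 × 61
By Fermat: n is sum of two squares iff every prime p ≡ 3 (mod 4) appears to even power.
All primes ≡ 3 (mod 4) appear to even power.
Search a = 0, 1, 2, … for 5002 - a² a perfect square: first hit at a = 39: 5002 - 1521 = 3481 = 59².
5002 = 39² + 59² = 1521 + 3481 ✓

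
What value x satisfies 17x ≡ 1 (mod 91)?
75

gcd(17, 91) = 1, so the inverse exists.
Extended Euclidean algorithm on (91, 17):
91 = 5 × 17 + 6  ⟹  6 = (1)·91 + (-5)·17
17 = 2 × 6 + 5  ⟹  5 = (-2)·91 + (11)·17
6 = 1 × 5 + 1  ⟹  1 = (3)·91 + (-16)·17
So (-16)·17 ≡ 1 (mod 91), i.e. 17^(-1) ≡ -16 ≡ 75 (mod 91).
Check: 17 × 75 = 1275 ≡ 1 (mod 91)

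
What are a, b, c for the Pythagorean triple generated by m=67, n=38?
(3045, 5092, 5933)

Euclid's formula: a = m² - n², b = 2mn, c = m² + n²
m = 67, n = 38
a = 67² - 38² = 4489 - 1444 = 3045
b = 2 × 67 × 38 = 5092
c = 67² + 38² = 4489 + 1444 = 5933
Verification: 3045² + 5092² = 9272025 + 25928464 = 35200489 = 5933² ✓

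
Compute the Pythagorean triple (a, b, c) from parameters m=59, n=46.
(1365, 5428, 5597)

Euclid's formula: a = m² - n², b = 2mn, c = m² + n²
m = 59, n = 46
a = 59² - 46² = 3481 - 2116 = 1365
b = 2 × 59 × 46 = 5428
c = 59² + 46² = 3481 + 2116 = 5597
Verification: 1365² + 5428² = 1863225 + 29463184 = 31326409 = 5597² ✓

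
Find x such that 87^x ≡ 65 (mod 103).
83

Baby-step giant-step with step n = ⌈√103⌉ = 11.
Baby steps 87^j mod 103 (j:value) for j=0..10: 0:1, 1:87, 2:50, 3:24, 4:28, 5:67, 6:61, 7:54, 8:63, 9:22, 10:60.
Giant-step multiplier: 87^(-11) ≡ 87^(102-11) = 87^91 ≡ 78 (mod 103).
Giant steps γ_i = 65·78^i mod 103: γ_0=65, γ_1=23, γ_2=43, γ_3=58, γ_4=95, γ_5=97, γ_6=47, γ_7=61 (in table at j=6).
x = i·n + j = 7·11 + 6 = 83.
Check: 87^83 ≡ 65 (mod 103).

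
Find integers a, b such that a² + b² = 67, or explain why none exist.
Not possible

Factorization: 67 = 67
By Fermat: n is sum of two squares iff every prime p ≡ 3 (mod 4) appears to even power.
Prime(s) ≡ 3 (mod 4) with odd exponent: [(67, 1)]
Therefore 67 cannot be expressed as a² + b².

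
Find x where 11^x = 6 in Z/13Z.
11

Baby-step giant-step with step n = ⌈√13⌉ = 4.
Baby steps 11^j mod 13 (j:value) for j=0..3: 0:1, 1:11, 2:4, 3:5.
Giant-step multiplier: 11^(-4) ≡ 11^(12-4) = 11^8 ≡ 9 (mod 13).
Giant steps γ_i = 6·9^i mod 13: γ_0=6, γ_1=2, γ_2=5 (in table at j=3).
x = i·n + j = 2·4 + 3 = 11.
Check: 11^11 ≡ 6 (mod 13).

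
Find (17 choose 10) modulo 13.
0

Using Lucas' theorem:
Write n=17 and k=10 in base 13:
n in base 13: [1, 4]
k in base 13: [0, 10]
C(17,10) mod 13 = ∏ C(n_i, k_i) mod 13
Digit binomials (mod 13): C(1,0) = 1; C(4,10) = 0 (k_i > n_i)
Product: 1 × 0 = 0 ≡ 0 (mod 13)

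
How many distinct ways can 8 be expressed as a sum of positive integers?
22

p(n) counts ways to write n as a sum of positive integers (order ignored).
Examples: 8; 7 + 1; 6 + 2; 6 + 1 + 1; 5 + 3; ... (22 total)
p(8) = 22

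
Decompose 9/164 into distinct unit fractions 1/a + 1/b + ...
1/19 + 1/446 + 1/231623 + 1/160947410764

Greedy algorithm:
9/164: ceiling(164/9) = 19, use 1/19
7/3116: ceiling(3116/7) = 446, use 1/446
3/694868: ceiling(694868/3) = 231623, use 1/231623
1/160947410764: ceiling(160947410764/1) = 160947410764, use 1/160947410764
Result: 9/164 = 1/19 + 1/446 + 1/231623 + 1/160947410764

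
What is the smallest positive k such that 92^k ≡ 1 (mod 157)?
52

157 is prime, so ord(92) divides φ(157) = 156.
Divisors of 156: 1, 2, 3, 4, 6, 12, 13, 26, 39, 52, 78, 156.
Repeated squaring: 92^1 ≡ 92, 92^2 ≡ 143, 92^4 ≡ 39, 92^8 ≡ 108, 92^16 ≡ 46, 92^32 ≡ 75, 92^64 ≡ 130, 92^128 ≡ 101 (mod 157).
Test 92^d mod 157 for each divisor d in increasing order:
92^1 ≡ 92
92^2 ≡ 143
92^3 = 92^2·92^1 ≡ 125
92^4 ≡ 39
92^6 = 92^4·92^2 ≡ 82
92^12 = 92^8·92^4 ≡ 130
92^13 = 92^8·92^4·92^1 ≡ 28
92^26 = 92^16·92^8·92^2 ≡ 156
92^39 = 92^32·92^4·92^2·92^1 ≡ 129
92^52 = 92^32·92^16·92^4 ≡ 1  ← first divisor giving 1
The order is 52.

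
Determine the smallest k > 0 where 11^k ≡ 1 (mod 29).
28

29 is prime, so ord(11) divides φ(29) = 28.
Divisors of 28: 1, 2, 4, 7, 14, 28.
Repeated squaring: 11^1 ≡ 11, 11^2 ≡ 5, 11^4 ≡ 25, 11^8 ≡ 16, 11^16 ≡ 24 (mod 29).
Test 11^d mod 29 for each divisor d in increasing order:
11^1 ≡ 11
11^2 ≡ 5
11^4 ≡ 25
11^7 = 11^4·11^2·11^1 ≡ 12
11^14 = 11^8·11^4·11^2 ≡ 28
11^28 = 11^16·11^8·11^4 ≡ 1  ← first divisor giving 1
The order is 28.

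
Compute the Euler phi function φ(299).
264

299 = 13 × 23
φ(n) = n × ∏(1 - 1/p) for each prime p dividing n
φ(299) = 299 × (1 - 1/13) × (1 - 1/23) = 264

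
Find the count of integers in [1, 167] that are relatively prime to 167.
166

167 = 167
φ(n) = n × ∏(1 - 1/p) for each prime p dividing n
φ(167) = 167 × (1 - 1/167) = 166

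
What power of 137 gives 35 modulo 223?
131

Baby-step giant-step with step n = ⌈√223⌉ = 15.
Baby steps 137^j mod 223 (j:value) for j=0..14: 0:1, 1:137, 2:37, 3:163, 4:31, 5:10, 6:32, 7:147, 8:69, 9:87, 10:100, 11:97, 12:132, 13:21, 14:201.
Giant-step multiplier: 137^(-15) ≡ 137^(222-15) = 137^207 ≡ 159 (mod 223).
Giant steps γ_i = 35·159^i mod 223: γ_0=35, γ_1=213, γ_2=194, γ_3=72, γ_4=75, γ_5=106, γ_6=129, γ_7=218, γ_8=97 (in table at j=11).
x = i·n + j = 8·15 + 11 = 131.
Check: 137^131 ≡ 35 (mod 223).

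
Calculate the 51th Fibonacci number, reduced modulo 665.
534

Matrix identity: Q^n = [[F_(n+1), F_n], [F_n, F_(n-1)]] with Q = [[1,1],[1,0]].
n = 51 = 110011₂. Square-and-multiply, entries mod 665:
Q^1 = [[1,1],[1,0]]
Q^3 = (Q^1)²·Q = [[3,2],[2,1]]
Q^6 = (Q^3)² = [[13,8],[8,5]]
Q^12 = (Q^6)² = [[233,144],[144,89]]
Q^25 = (Q^12)²·Q = [[363,545],[545,483]]
Q^51 = (Q^25)²·Q = [[94,534],[534,225]]
F_51 mod 665 = Q^51[0][1] = 534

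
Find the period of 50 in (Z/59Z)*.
58

59 is prime, so ord(50) divides φ(59) = 58.
Divisors of 58: 1, 2, 29, 58.
Repeated squaring: 50^1 ≡ 50, 50^2 ≡ 22, 50^4 ≡ 12, 50^8 ≡ 26, 50^16 ≡ 27, 50^32 ≡ 21 (mod 59).
Test 50^d mod 59 for each divisor d in increasing order:
50^1 ≡ 50
50^2 ≡ 22
50^29 = 50^16·50^8·50^4·50^1 ≡ 58
50^58 = 50^32·50^16·50^8·50^2 ≡ 1  ← first divisor giving 1
The order is 58.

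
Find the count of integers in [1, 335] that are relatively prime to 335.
264

335 = 5 × 67
φ(n) = n × ∏(1 - 1/p) for each prime p dividing n
φ(335) = 335 × (1 - 1/5) × (1 - 1/67) = 264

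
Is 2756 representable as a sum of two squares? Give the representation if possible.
16² + 50² (a=16, b=50)

Factorization: 2756 = 2^2 × 13 × 53
By Fermat: n is sum of two squares iff every prime p ≡ 3 (mod 4) appears to even power.
All primes ≡ 3 (mod 4) appear to even power.
Search a = 0, 1, 2, … for 2756 - a² a perfect square: first hit at a = 16: 2756 - 256 = 2500 = 50².
2756 = 16² + 50² = 256 + 2500 ✓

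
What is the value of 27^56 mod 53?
10

Repeated squaring. Binary of 56 = 111000.
27^1 ≡ 27 (mod 53); 27^2 ≡ 40 (mod 53); 27^4 ≡ 10 (mod 53); 27^8 ≡ 47 (mod 53); 27^16 ≡ 36 (mod 53); 27^32 ≡ 24 (mod 53)
27^56 = 27^8 × 27^16 × 27^32 ≡ 10 (mod 53)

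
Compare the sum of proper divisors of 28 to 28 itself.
perfect

Proper divisors of 28: sum = 1 + 2 + 4 + 7 + 14 = 28
Since 28 = 28, 28 is perfect.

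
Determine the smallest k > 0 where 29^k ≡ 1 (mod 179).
89

179 is prime, so ord(29) divides φ(179) = 178.
Divisors of 178: 1, 2, 89, 178.
Repeated squaring: 29^1 ≡ 29, 29^2 ≡ 125, 29^4 ≡ 52, 29^8 ≡ 19, 29^16 ≡ 3, 29^32 ≡ 9, 29^64 ≡ 81, 29^128 ≡ 117 (mod 179).
Test 29^d mod 179 for each divisor d in increasing order:
29^1 ≡ 29
29^2 ≡ 125
29^89 = 29^64·29^16·29^8·29^1 ≡ 1  ← first divisor giving 1
The order is 89.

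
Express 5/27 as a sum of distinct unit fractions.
1/6 + 1/54

Greedy algorithm:
5/27: ceiling(27/5) = 6, use 1/6
1/54: ceiling(54/1) = 54, use 1/54
Result: 5/27 = 1/6 + 1/54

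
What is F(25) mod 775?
625

Matrix identity: Q^n = [[F_(n+1), F_n], [F_n, F_(n-1)]] with Q = [[1,1],[1,0]].
n = 25 = 11001₂. Square-and-multiply, entries mod 775:
Q^1 = [[1,1],[1,0]]
Q^3 = (Q^1)²·Q = [[3,2],[2,1]]
Q^6 = (Q^3)² = [[13,8],[8,5]]
Q^12 = (Q^6)² = [[233,144],[144,89]]
Q^25 = (Q^12)²·Q = [[493,625],[625,643]]
F_25 mod 775 = Q^25[0][1] = 625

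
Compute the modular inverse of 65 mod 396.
329

gcd(65, 396) = 1, so the inverse exists.
Extended Euclidean algorithm on (396, 65):
396 = 6 × 65 + 6  ⟹  6 = (1)·396 + (-6)·65
65 = 10 × 6 + 5  ⟹  5 = (-10)·396 + (61)·65
6 = 1 × 5 + 1  ⟹  1 = (11)·396 + (-67)·65
So (-67)·65 ≡ 1 (mod 396), i.e. 65^(-1) ≡ -67 ≡ 329 (mod 396).
Check: 65 × 329 = 21385 ≡ 1 (mod 396)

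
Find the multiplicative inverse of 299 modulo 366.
71

gcd(299, 366) = 1, so the inverse exists.
Extended Euclidean algorithm on (366, 299):
366 = 1 × 299 + 67  ⟹  67 = (1)·366 + (-1)·299
299 = 4 × 67 + 31  ⟹  31 = (-4)·366 + (5)·299
67 = 2 × 31 + 5  ⟹  5 = (9)·366 + (-11)·299
31 = 6 × 5 + 1  ⟹  1 = (-58)·366 + (71)·299
So (71)·299 ≡ 1 (mod 366), i.e. 299^(-1) ≡ 71 (mod 366).
Check: 299 × 71 = 21229 ≡ 1 (mod 366)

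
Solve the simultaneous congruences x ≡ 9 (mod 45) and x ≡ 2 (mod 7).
9

Using Chinese Remainder Theorem:
M = 45 × 7 = 315
M1 = 7, M2 = 45
y1 = 7^(-1) mod 45 = 13
y2 = 45^(-1) mod 7 = 5
x = (9×7×13 + 2×45×5) mod 315 = 9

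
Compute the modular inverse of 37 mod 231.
25

gcd(37, 231) = 1, so the inverse exists.
Extended Euclidean algorithm on (231, 37):
231 = 6 × 37 + 9  ⟹  9 = (1)·231 + (-6)·37
37 = 4 × 9 + 1  ⟹  1 = (-4)·231 + (25)·37
So (25)·37 ≡ 1 (mod 231), i.e. 37^(-1) ≡ 25 (mod 231).
Check: 37 × 25 = 925 ≡ 1 (mod 231)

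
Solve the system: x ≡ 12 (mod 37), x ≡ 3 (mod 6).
123

Using Chinese Remainder Theorem:
M = 37 × 6 = 222
M1 = 6, M2 = 37
y1 = 6^(-1) mod 37 = 31
y2 = 37^(-1) mod 6 = 1
x = (12×6×31 + 3×37×1) mod 222 = 123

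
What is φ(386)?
192

386 = 2 × 193
φ(n) = n × ∏(1 - 1/p) for each prime p dividing n
φ(386) = 386 × (1 - 1/2) × (1 - 1/193) = 192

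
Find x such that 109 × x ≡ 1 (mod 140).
9

gcd(109, 140) = 1, so the inverse exists.
Extended Euclidean algorithm on (140, 109):
140 = 1 × 109 + 31  ⟹  31 = (1)·140 + (-1)·109
109 = 3 × 31 + 16  ⟹  16 = (-3)·140 + (4)·109
31 = 1 × 16 + 15  ⟹  15 = (4)·140 + (-5)·109
16 = 1 × 15 + 1  ⟹  1 = (-7)·140 + (9)·109
So (9)·109 ≡ 1 (mod 140), i.e. 109^(-1) ≡ 9 (mod 140).
Check: 109 × 9 = 981 ≡ 1 (mod 140)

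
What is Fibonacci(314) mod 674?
199

Matrix identity: Q^n = [[F_(n+1), F_n], [F_n, F_(n-1)]] with Q = [[1,1],[1,0]].
n = 314 = 100111010₂. Square-and-multiply, entries mod 674:
Q^1 = [[1,1],[1,0]]
Q^2 = (Q^1)² = [[2,1],[1,1]]
Q^4 = (Q^2)² = [[5,3],[3,2]]
Q^9 = (Q^4)²·Q = [[55,34],[34,21]]
Q^19 = (Q^9)²·Q = [[25,137],[137,562]]
Q^39 = (Q^19)²·Q = [[61,522],[522,213]]
Q^78 = (Q^39)² = [[539,140],[140,399]]
Q^157 = (Q^78)²·Q = [[645,81],[81,564]]
Q^314 = (Q^157)² = [[662,199],[199,463]]
F_314 mod 674 = Q^314[0][1] = 199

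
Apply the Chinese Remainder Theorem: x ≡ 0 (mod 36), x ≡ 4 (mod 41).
1152

Using Chinese Remainder Theorem:
M = 36 × 41 = 1476
M1 = 41, M2 = 36
y1 = 41^(-1) mod 36 = 29
y2 = 36^(-1) mod 41 = 8
x = (0×41×29 + 4×36×8) mod 1476 = 1152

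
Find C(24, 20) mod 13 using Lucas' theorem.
5

Using Lucas' theorem:
Write n=24 and k=20 in base 13:
n in base 13: [1, 11]
k in base 13: [1, 7]
C(24,20) mod 13 = ∏ C(n_i, k_i) mod 13
Digit binomials (mod 13): C(1,1) = 1; C(11,7) = 330 ≡ 5
Product: 1 × 5 = 5 ≡ 5 (mod 13)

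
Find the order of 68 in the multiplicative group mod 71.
70

71 is prime, so ord(68) divides φ(71) = 70.
Divisors of 70: 1, 2, 5, 7, 10, 14, 35, 70.
Repeated squaring: 68^1 ≡ 68, 68^2 ≡ 9, 68^4 ≡ 10, 68^8 ≡ 29, 68^16 ≡ 60, 68^32 ≡ 50, 68^64 ≡ 15 (mod 71).
Test 68^d mod 71 for each divisor d in increasing order:
68^1 ≡ 68
68^2 ≡ 9
68^5 = 68^4·68^1 ≡ 41
68^7 = 68^4·68^2·68^1 ≡ 14
68^10 = 68^8·68^2 ≡ 48
68^14 = 68^8·68^4·68^2 ≡ 54
68^35 = 68^32·68^2·68^1 ≡ 70
68^70 = 68^64·68^4·68^2 ≡ 1  ← first divisor giving 1
The order is 70.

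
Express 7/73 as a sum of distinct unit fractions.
1/11 + 1/201 + 1/161403

Greedy algorithm:
7/73: ceiling(73/7) = 11, use 1/11
4/803: ceiling(803/4) = 201, use 1/201
1/161403: ceiling(161403/1) = 161403, use 1/161403
Result: 7/73 = 1/11 + 1/201 + 1/161403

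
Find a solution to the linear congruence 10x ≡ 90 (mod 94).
x ≡ 9 (mod 47)

gcd(10, 94) = 2, which divides 90, so solutions exist.
Divide through by 2: 5x ≡ 45 (mod 47).
Find 5^(-1) mod 47 by the extended Euclidean algorithm:
47 = 9 × 5 + 2  ⟹  2 = (1)·47 + (-9)·5
5 = 2 × 2 + 1  ⟹  1 = (-2)·47 + (19)·5
So (19)·5 ≡ 1 (mod 47), i.e. 5^(-1) ≡ 19 (mod 47).
x ≡ 19 × 45 = 855 ≡ 9 (mod 47).
Check: 10 × 9 = 90 ≡ 90 (mod 94).
x ≡ 9 (mod 47), giving 2 solutions mod 94.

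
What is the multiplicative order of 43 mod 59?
58

59 is prime, so ord(43) divides φ(59) = 58.
Divisors of 58: 1, 2, 29, 58.
Repeated squaring: 43^1 ≡ 43, 43^2 ≡ 20, 43^4 ≡ 46, 43^8 ≡ 51, 43^16 ≡ 5, 43^32 ≡ 25 (mod 59).
Test 43^d mod 59 for each divisor d in increasing order:
43^1 ≡ 43
43^2 ≡ 20
43^29 = 43^16·43^8·43^4·43^1 ≡ 58
43^58 = 43^32·43^16·43^8·43^2 ≡ 1  ← first divisor giving 1
The order is 58.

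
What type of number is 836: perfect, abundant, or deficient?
abundant

Proper divisors of 836: sum = 1 + 2 + 4 + 11 + 19 + 22 + 38 + 44 + 76 + 209 + 418 = 844
Since 844 > 836, 836 is abundant.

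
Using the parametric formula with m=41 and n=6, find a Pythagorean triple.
(1645, 492, 1717)

Euclid's formula: a = m² - n², b = 2mn, c = m² + n²
m = 41, n = 6
a = 41² - 6² = 1681 - 36 = 1645
b = 2 × 41 × 6 = 492
c = 41² + 6² = 1681 + 36 = 1717
Verification: 1645² + 492² = 2706025 + 242064 = 2948089 = 1717² ✓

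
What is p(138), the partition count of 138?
12292341831

p(n) counts ways to write n as a sum of positive integers (order ignored).
Euler's pentagonal recurrence: p(k) = p(k-1) + p(k-2) - p(k-5) - p(k-7) + p(k-12) + p(k-15) - ... (offsets j(3j∓1)/2, signs ++--, p(0)=1, p(<0)=0).
DP table for k = 0..137: p(0)=1, p(1)=1, p(2)=2, p(3)=3, p(4)=5, p(5)=7, p(6)=11, p(7)=15, p(8)=22, p(9)=30, p(10)=42, p(11)=56, p(12)=77, p(13)=101, p(14)=135, p(15)=176, p(16)=231, p(17)=297, p(18)=385, p(19)=490, p(20)=627, p(21)=792, p(22)=1002, p(23)=1255, p(24)=1575, p(25)=1958, p(26)=2436, p(27)=3010, p(28)=3718, p(29)=4565, p(30)=5604, p(31)=6842, p(32)=8349, p(33)=10143, p(34)=12310, p(35)=14883, p(36)=17977, p(37)=21637, p(38)=26015, p(39)=31185, p(40)=37338, p(41)=44583, p(42)=53174, p(43)=63261, p(44)=75175, p(45)=89134, p(46)=105558, p(47)=124754, p(48)=147273, p(49)=173525, p(50)=204226, p(51)=239943, p(52)=281589, p(53)=329931, p(54)=386155, p(55)=451276, p(56)=526823, p(57)=614154, p(58)=715220, p(59)=831820, p(60)=966467, p(61)=1121505, p(62)=1300156, p(63)=1505499, p(64)=1741630, p(65)=2012558, p(66)=2323520, p(67)=2679689, p(68)=3087735, p(69)=3554345, p(70)=4087968, p(71)=4697205, p(72)=5392783, p(73)=6185689, p(74)=7089500, p(75)=8118264, p(76)=9289091, p(77)=10619863, p(78)=12132164, p(79)=13848650, p(80)=15796476, p(81)=18004327, p(82)=20506255, p(83)=23338469, p(84)=26543660, p(85)=30167357, p(86)=34262962, p(87)=38887673, p(88)=44108109, p(89)=49995925, p(90)=56634173, p(91)=64112359, p(92)=72533807, p(93)=82010177, p(94)=92669720, p(95)=104651419, p(96)=118114304, p(97)=133230930, p(98)=150198136, p(99)=169229875, p(100)=190569292, p(101)=214481126, p(102)=241265379, p(103)=271248950, p(104)=304801365, p(105)=342325709, p(106)=384276336, p(107)=431149389, p(108)=483502844, p(109)=541946240, p(110)=607163746, p(111)=679903203, p(112)=761002156, p(113)=851376628, p(114)=952050665, p(115)=1064144451, p(116)=1188908248, p(117)=1327710076, p(118)=1482074143, p(119)=1653668665, p(120)=1844349560, p(121)=2056148051, p(122)=2291320912, p(123)=2552338241, p(124)=2841940500, p(125)=3163127352, p(126)=3519222692, p(127)=3913864295, p(128)=4351078600, p(129)=4835271870, p(130)=5371315400, p(131)=5964539504, p(132)=6620830889, p(133)=7346629512, p(134)=8149040695, p(135)=9035836076, p(136)=10015581680, p(137)=11097645016.
Final step: p(138) = p(137) + p(136) - p(133) - p(131) + p(126) + p(123) - p(116) - p(112) + p(103) + p(98) - p(87) - p(81) + p(68) + p(61) - p(46) - p(38) + p(21) + p(12)
= 11097645016 + 10015581680 - 7346629512 - 5964539504 + 3519222692 + 2552338241 - 1188908248 - 761002156 + 271248950 + 150198136 - 38887673 - 18004327 + 3087735 + 1121505 - 105558 - 26015 + 792 + 77
= 12292341831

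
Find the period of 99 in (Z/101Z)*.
100

101 is prime, so ord(99) divides φ(101) = 100.
Divisors of 100: 1, 2, 4, 5, 10, 20, 25, 50, 100.
Repeated squaring: 99^1 ≡ 99, 99^2 ≡ 4, 99^4 ≡ 16, 99^8 ≡ 54, 99^16 ≡ 88, 99^32 ≡ 68, 99^64 ≡ 79 (mod 101).
Test 99^d mod 101 for each divisor d in increasing order:
99^1 ≡ 99
99^2 ≡ 4
99^4 ≡ 16
99^5 = 99^4·99^1 ≡ 69
99^10 = 99^8·99^2 ≡ 14
99^20 = 99^16·99^4 ≡ 95
99^25 = 99^16·99^8·99^1 ≡ 91
99^50 = 99^32·99^16·99^2 ≡ 100
99^100 = 99^64·99^32·99^4 ≡ 1  ← first divisor giving 1
The order is 100.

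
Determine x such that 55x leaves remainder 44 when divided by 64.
x ≡ 52 (mod 64)

gcd(55, 64) = 1, which divides 44, so solutions exist.
Find 55^(-1) mod 64 by the extended Euclidean algorithm:
64 = 1 × 55 + 9  ⟹  9 = (1)·64 + (-1)·55
55 = 6 × 9 + 1  ⟹  1 = (-6)·64 + (7)·55
So (7)·55 ≡ 1 (mod 64), i.e. 55^(-1) ≡ 7 (mod 64).
x ≡ 7 × 44 = 308 ≡ 52 (mod 64).
Check: 55 × 52 = 2860 ≡ 44 (mod 64).
Unique solution: x ≡ 52 (mod 64)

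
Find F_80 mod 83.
3

Matrix identity: Q^n = [[F_(n+1), F_n], [F_n, F_(n-1)]] with Q = [[1,1],[1,0]].
n = 80 = 1010000₂. Square-and-multiply, entries mod 83:
Q^1 = [[1,1],[1,0]]
Q^2 = (Q^1)² = [[2,1],[1,1]]
Q^5 = (Q^2)²·Q = [[8,5],[5,3]]
Q^10 = (Q^5)² = [[6,55],[55,34]]
Q^20 = (Q^10)² = [[73,42],[42,31]]
Q^40 = (Q^20)² = [[38,52],[52,69]]
Q^80 = (Q^40)² = [[81,3],[3,78]]
F_80 mod 83 = Q^80[0][1] = 3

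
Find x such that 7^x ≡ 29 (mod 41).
33

Baby-step giant-step with step n = ⌈√41⌉ = 7.
Baby steps 7^j mod 41 (j:value) for j=0..6: 0:1, 1:7, 2:8, 3:15, 4:23, 5:38, 6:20.
Giant-step multiplier: 7^(-7) ≡ 7^(40-7) = 7^33 ≡ 29 (mod 41).
Giant steps γ_i = 29·29^i mod 41: γ_0=29, γ_1=21, γ_2=35, γ_3=31, γ_4=38 (in table at j=5).
x = i·n + j = 4·7 + 5 = 33.
Check: 7^33 ≡ 29 (mod 41).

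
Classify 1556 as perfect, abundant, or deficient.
deficient

Proper divisors of 1556: sum = 1 + 2 + 4 + 389 + 778 = 1174
Since 1174 < 1556, 1556 is deficient.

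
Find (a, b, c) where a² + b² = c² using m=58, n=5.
(3339, 580, 3389)

Euclid's formula: a = m² - n², b = 2mn, c = m² + n²
m = 58, n = 5
a = 58² - 5² = 3364 - 25 = 3339
b = 2 × 58 × 5 = 580
c = 58² + 5² = 3364 + 25 = 3389
Verification: 3339² + 580² = 11148921 + 336400 = 11485321 = 3389² ✓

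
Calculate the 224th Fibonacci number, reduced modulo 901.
21

Matrix identity: Q^n = [[F_(n+1), F_n], [F_n, F_(n-1)]] with Q = [[1,1],[1,0]].
n = 224 = 11100000₂. Square-and-multiply, entries mod 901:
Q^1 = [[1,1],[1,0]]
Q^3 = (Q^1)²·Q = [[3,2],[2,1]]
Q^7 = (Q^3)²·Q = [[21,13],[13,8]]
Q^14 = (Q^7)² = [[610,377],[377,233]]
Q^28 = (Q^14)² = [[659,659],[659,0]]
Q^56 = (Q^28)² = [[899,900],[900,900]]
Q^112 = (Q^56)² = [[5,3],[3,2]]
Q^224 = (Q^112)² = [[34,21],[21,13]]
F_224 mod 901 = Q^224[0][1] = 21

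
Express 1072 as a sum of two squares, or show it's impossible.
Not possible

Factorization: 1072 = 2^4 × 67
By Fermat: n is sum of two squares iff every prime p ≡ 3 (mod 4) appears to even power.
Prime(s) ≡ 3 (mod 4) with odd exponent: [(67, 1)]
Therefore 1072 cannot be expressed as a² + b².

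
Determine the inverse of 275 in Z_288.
155

gcd(275, 288) = 1, so the inverse exists.
Extended Euclidean algorithm on (288, 275):
288 = 1 × 275 + 13  ⟹  13 = (1)·288 + (-1)·275
275 = 21 × 13 + 2  ⟹  2 = (-21)·288 + (22)·275
13 = 6 × 2 + 1  ⟹  1 = (127)·288 + (-133)·275
So (-133)·275 ≡ 1 (mod 288), i.e. 275^(-1) ≡ -133 ≡ 155 (mod 288).
Check: 275 × 155 = 42625 ≡ 1 (mod 288)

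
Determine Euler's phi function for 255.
128

255 = 3 × 5 × 17
φ(n) = n × ∏(1 - 1/p) for each prime p dividing n
φ(255) = 255 × (1 - 1/3) × (1 - 1/5) × (1 - 1/17) = 128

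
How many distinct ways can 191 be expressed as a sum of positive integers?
1820701100652

p(n) counts ways to write n as a sum of positive integers (order ignored).
Euler's pentagonal recurrence: p(k) = p(k-1) + p(k-2) - p(k-5) - p(k-7) + p(k-12) + p(k-15) - ... (offsets j(3j∓1)/2, signs ++--, p(0)=1, p(<0)=0).
DP table for k = 0..190: p(0)=1, p(1)=1, p(2)=2, p(3)=3, p(4)=5, p(5)=7, p(6)=11, p(7)=15, p(8)=22, p(9)=30, p(10)=42, p(11)=56, p(12)=77, p(13)=101, p(14)=135, p(15)=176, p(16)=231, p(17)=297, p(18)=385, p(19)=490, p(20)=627, p(21)=792, p(22)=1002, p(23)=1255, p(24)=1575, p(25)=1958, p(26)=2436, p(27)=3010, p(28)=3718, p(29)=4565, p(30)=5604, p(31)=6842, p(32)=8349, p(33)=10143, p(34)=12310, p(35)=14883, p(36)=17977, p(37)=21637, p(38)=26015, p(39)=31185, p(40)=37338, p(41)=44583, p(42)=53174, p(43)=63261, p(44)=75175, p(45)=89134, p(46)=105558, p(47)=124754, p(48)=147273, p(49)=173525, p(50)=204226, p(51)=239943, p(52)=281589, p(53)=329931, p(54)=386155, p(55)=451276, p(56)=526823, p(57)=614154, p(58)=715220, p(59)=831820, p(60)=966467, p(61)=1121505, p(62)=1300156, p(63)=1505499, p(64)=1741630, p(65)=2012558, p(66)=2323520, p(67)=2679689, p(68)=3087735, p(69)=3554345, p(70)=4087968, p(71)=4697205, p(72)=5392783, p(73)=6185689, p(74)=7089500, p(75)=8118264, p(76)=9289091, p(77)=10619863, p(78)=12132164, p(79)=13848650, p(80)=15796476, p(81)=18004327, p(82)=20506255, p(83)=23338469, p(84)=26543660, p(85)=30167357, p(86)=34262962, p(87)=38887673, p(88)=44108109, p(89)=49995925, p(90)=56634173, p(91)=64112359, p(92)=72533807, p(93)=82010177, p(94)=92669720, p(95)=104651419, p(96)=118114304, p(97)=133230930, p(98)=150198136, p(99)=169229875, p(100)=190569292, p(101)=214481126, p(102)=241265379, p(103)=271248950, p(104)=304801365, p(105)=342325709, p(106)=384276336, p(107)=431149389, p(108)=483502844, p(109)=541946240, p(110)=607163746, p(111)=679903203, p(112)=761002156, p(113)=851376628, p(114)=952050665, p(115)=1064144451, p(116)=1188908248, p(117)=1327710076, p(118)=1482074143, p(119)=1653668665, p(120)=1844349560, p(121)=2056148051, p(122)=2291320912, p(123)=2552338241, p(124)=2841940500, p(125)=3163127352, p(126)=3519222692, p(127)=3913864295, p(128)=4351078600, p(129)=4835271870, p(130)=5371315400, p(131)=5964539504, p(132)=6620830889, p(133)=7346629512, p(134)=8149040695, p(135)=9035836076, p(136)=10015581680, p(137)=11097645016, p(138)=12292341831, p(139)=13610949895, p(140)=15065878135, p(141)=16670689208, p(142)=18440293320, p(143)=20390982757, p(144)=22540654445, p(145)=24908858009, p(146)=27517052599, p(147)=30388671978, p(148)=33549419497, p(149)=37027355200, p(150)=40853235313, p(151)=45060624582, p(152)=49686288421, p(153)=54770336324, p(154)=60356673280, p(155)=66493182097, p(156)=73232243759, p(157)=80630964769, p(158)=88751778802, p(159)=97662728555, p(160)=107438159466, p(161)=118159068427, p(162)=129913904637, p(163)=142798995930, p(164)=156919475295, p(165)=172389800255, p(166)=189334822579, p(167)=207890420102, p(168)=228204732751, p(169)=250438925115, p(170)=274768617130, p(171)=301384802048, p(172)=330495499613, p(173)=362326859895, p(174)=397125074750, p(175)=435157697830, p(176)=476715857290, p(177)=522115831195, p(178)=571701605655, p(179)=625846753120, p(180)=684957390936, p(181)=749474411781, p(182)=819876908323, p(183)=896684817527, p(184)=980462880430, p(185)=1071823774337, p(186)=1171432692373, p(187)=1280011042268, p(188)=1398341745571, p(189)=1527273599625, p(190)=1667727404093.
Final step: p(191) = p(190) + p(189) - p(186) - p(184) + p(179) + p(176) - p(169) - p(165) + p(156) + p(151) - p(140) - p(134) + p(121) + p(114) - p(99) - p(91) + p(74) + p(65) - p(46) - p(36) + p(15) + p(4)
= 1667727404093 + 1527273599625 - 1171432692373 - 980462880430 + 625846753120 + 476715857290 - 250438925115 - 172389800255 + 73232243759 + 45060624582 - 15065878135 - 8149040695 + 2056148051 + 952050665 - 169229875 - 64112359 + 7089500 + 2012558 - 105558 - 17977 + 176 + 5
= 1820701100652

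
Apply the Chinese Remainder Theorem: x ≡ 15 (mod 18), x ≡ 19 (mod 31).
267

Using Chinese Remainder Theorem:
M = 18 × 31 = 558
M1 = 31, M2 = 18
y1 = 31^(-1) mod 18 = 7
y2 = 18^(-1) mod 31 = 19
x = (15×31×7 + 19×18×19) mod 558 = 267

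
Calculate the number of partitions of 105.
342325709

p(n) counts ways to write n as a sum of positive integers (order ignored).
Euler's pentagonal recurrence: p(k) = p(k-1) + p(k-2) - p(k-5) - p(k-7) + p(k-12) + p(k-15) - ... (offsets j(3j∓1)/2, signs ++--, p(0)=1, p(<0)=0).
DP table for k = 0..104: p(0)=1, p(1)=1, p(2)=2, p(3)=3, p(4)=5, p(5)=7, p(6)=11, p(7)=15, p(8)=22, p(9)=30, p(10)=42, p(11)=56, p(12)=77, p(13)=101, p(14)=135, p(15)=176, p(16)=231, p(17)=297, p(18)=385, p(19)=490, p(20)=627, p(21)=792, p(22)=1002, p(23)=1255, p(24)=1575, p(25)=1958, p(26)=2436, p(27)=3010, p(28)=3718, p(29)=4565, p(30)=5604, p(31)=6842, p(32)=8349, p(33)=10143, p(34)=12310, p(35)=14883, p(36)=17977, p(37)=21637, p(38)=26015, p(39)=31185, p(40)=37338, p(41)=44583, p(42)=53174, p(43)=63261, p(44)=75175, p(45)=89134, p(46)=105558, p(47)=124754, p(48)=147273, p(49)=173525, p(50)=204226, p(51)=239943, p(52)=281589, p(53)=329931, p(54)=386155, p(55)=451276, p(56)=526823, p(57)=614154, p(58)=715220, p(59)=831820, p(60)=966467, p(61)=1121505, p(62)=1300156, p(63)=1505499, p(64)=1741630, p(65)=2012558, p(66)=2323520, p(67)=2679689, p(68)=3087735, p(69)=3554345, p(70)=4087968, p(71)=4697205, p(72)=5392783, p(73)=6185689, p(74)=7089500, p(75)=8118264, p(76)=9289091, p(77)=10619863, p(78)=12132164, p(79)=13848650, p(80)=15796476, p(81)=18004327, p(82)=20506255, p(83)=23338469, p(84)=26543660, p(85)=30167357, p(86)=34262962, p(87)=38887673, p(88)=44108109, p(89)=49995925, p(90)=56634173, p(91)=64112359, p(92)=72533807, p(93)=82010177, p(94)=92669720, p(95)=104651419, p(96)=118114304, p(97)=133230930, p(98)=150198136, p(99)=169229875, p(100)=190569292, p(101)=214481126, p(102)=241265379, p(103)=271248950, p(104)=304801365.
Final step: p(105) = p(104) + p(103) - p(100) - p(98) + p(93) + p(90) - p(83) - p(79) + p(70) + p(65) - p(54) - p(48) + p(35) + p(28) - p(13) - p(5)
= 304801365 + 271248950 - 190569292 - 150198136 + 82010177 + 56634173 - 23338469 - 13848650 + 4087968 + 2012558 - 386155 - 147273 + 14883 + 3718 - 101 - 7
= 342325709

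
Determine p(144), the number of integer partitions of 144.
22540654445

p(n) counts ways to write n as a sum of positive integers (order ignored).
Euler's pentagonal recurrence: p(k) = p(k-1) + p(k-2) - p(k-5) - p(k-7) + p(k-12) + p(k-15) - ... (offsets j(3j∓1)/2, signs ++--, p(0)=1, p(<0)=0).
DP table for k = 0..143: p(0)=1, p(1)=1, p(2)=2, p(3)=3, p(4)=5, p(5)=7, p(6)=11, p(7)=15, p(8)=22, p(9)=30, p(10)=42, p(11)=56, p(12)=77, p(13)=101, p(14)=135, p(15)=176, p(16)=231, p(17)=297, p(18)=385, p(19)=490, p(20)=627, p(21)=792, p(22)=1002, p(23)=1255, p(24)=1575, p(25)=1958, p(26)=2436, p(27)=3010, p(28)=3718, p(29)=4565, p(30)=5604, p(31)=6842, p(32)=8349, p(33)=10143, p(34)=12310, p(35)=14883, p(36)=17977, p(37)=21637, p(38)=26015, p(39)=31185, p(40)=37338, p(41)=44583, p(42)=53174, p(43)=63261, p(44)=75175, p(45)=89134, p(46)=105558, p(47)=124754, p(48)=147273, p(49)=173525, p(50)=204226, p(51)=239943, p(52)=281589, p(53)=329931, p(54)=386155, p(55)=451276, p(56)=526823, p(57)=614154, p(58)=715220, p(59)=831820, p(60)=966467, p(61)=1121505, p(62)=1300156, p(63)=1505499, p(64)=1741630, p(65)=2012558, p(66)=2323520, p(67)=2679689, p(68)=3087735, p(69)=3554345, p(70)=4087968, p(71)=4697205, p(72)=5392783, p(73)=6185689, p(74)=7089500, p(75)=8118264, p(76)=9289091, p(77)=10619863, p(78)=12132164, p(79)=13848650, p(80)=15796476, p(81)=18004327, p(82)=20506255, p(83)=23338469, p(84)=26543660, p(85)=30167357, p(86)=34262962, p(87)=38887673, p(88)=44108109, p(89)=49995925, p(90)=56634173, p(91)=64112359, p(92)=72533807, p(93)=82010177, p(94)=92669720, p(95)=104651419, p(96)=118114304, p(97)=133230930, p(98)=150198136, p(99)=169229875, p(100)=190569292, p(101)=214481126, p(102)=241265379, p(103)=271248950, p(104)=304801365, p(105)=342325709, p(106)=384276336, p(107)=431149389, p(108)=483502844, p(109)=541946240, p(110)=607163746, p(111)=679903203, p(112)=761002156, p(113)=851376628, p(114)=952050665, p(115)=1064144451, p(116)=1188908248, p(117)=1327710076, p(118)=1482074143, p(119)=1653668665, p(120)=1844349560, p(121)=2056148051, p(122)=2291320912, p(123)=2552338241, p(124)=2841940500, p(125)=3163127352, p(126)=3519222692, p(127)=3913864295, p(128)=4351078600, p(129)=4835271870, p(130)=5371315400, p(131)=5964539504, p(132)=6620830889, p(133)=7346629512, p(134)=8149040695, p(135)=9035836076, p(136)=10015581680, p(137)=11097645016, p(138)=12292341831, p(139)=13610949895, p(140)=15065878135, p(141)=16670689208, p(142)=18440293320, p(143)=20390982757.
Final step: p(144) = p(143) + p(142) - p(139) - p(137) + p(132) + p(129) - p(122) - p(118) + p(109) + p(104) - p(93) - p(87) + p(74) + p(67) - p(52) - p(44) + p(27) + p(18)
= 20390982757 + 18440293320 - 13610949895 - 11097645016 + 6620830889 + 4835271870 - 2291320912 - 1482074143 + 541946240 + 304801365 - 82010177 - 38887673 + 7089500 + 2679689 - 281589 - 75175 + 3010 + 385
= 22540654445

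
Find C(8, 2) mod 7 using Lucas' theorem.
0

Using Lucas' theorem:
Write n=8 and k=2 in base 7:
n in base 7: [1, 1]
k in base 7: [0, 2]
C(8,2) mod 7 = ∏ C(n_i, k_i) mod 7
Digit binomials (mod 7): C(1,0) = 1; C(1,2) = 0 (k_i > n_i)
Product: 1 × 0 = 0 ≡ 0 (mod 7)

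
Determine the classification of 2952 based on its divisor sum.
abundant

Proper divisors of 2952: sum = 1 + 2 + 3 + 4 + 6 + 8 + 9 + 12 + ... + 492 + 738 + 984 + 1476 (23 divisors) = 5238
Since 5238 > 2952, 2952 is abundant.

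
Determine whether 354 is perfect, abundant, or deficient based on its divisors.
abundant

Proper divisors of 354: sum = 1 + 2 + 3 + 6 + 59 + 118 + 177 = 366
Since 366 > 354, 354 is abundant.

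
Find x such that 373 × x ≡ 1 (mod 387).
304

gcd(373, 387) = 1, so the inverse exists.
Extended Euclidean algorithm on (387, 373):
387 = 1 × 373 + 14  ⟹  14 = (1)·387 + (-1)·373
373 = 26 × 14 + 9  ⟹  9 = (-26)·387 + (27)·373
14 = 1 × 9 + 5  ⟹  5 = (27)·387 + (-28)·373
9 = 1 × 5 + 4  ⟹  4 = (-53)·387 + (55)·373
5 = 1 × 4 + 1  ⟹  1 = (80)·387 + (-83)·373
So (-83)·373 ≡ 1 (mod 387), i.e. 373^(-1) ≡ -83 ≡ 304 (mod 387).
Check: 373 × 304 = 113392 ≡ 1 (mod 387)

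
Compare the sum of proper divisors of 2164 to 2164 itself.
deficient

Proper divisors of 2164: sum = 1 + 2 + 4 + 541 + 1082 = 1630
Since 1630 < 2164, 2164 is deficient.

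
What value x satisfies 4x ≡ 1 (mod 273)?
205

gcd(4, 273) = 1, so the inverse exists.
Extended Euclidean algorithm on (273, 4):
273 = 68 × 4 + 1  ⟹  1 = (1)·273 + (-68)·4
So (-68)·4 ≡ 1 (mod 273), i.e. 4^(-1) ≡ -68 ≡ 205 (mod 273).
Check: 4 × 205 = 820 ≡ 1 (mod 273)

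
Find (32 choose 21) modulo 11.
2

Using Lucas' theorem:
Write n=32 and k=21 in base 11:
n in base 11: [2, 10]
k in base 11: [1, 10]
C(32,21) mod 11 = ∏ C(n_i, k_i) mod 11
Digit binomials (mod 11): C(2,1) = 2; C(10,10) = 1
Product: 2 × 1 = 2 ≡ 2 (mod 11)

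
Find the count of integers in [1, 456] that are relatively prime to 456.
144

456 = 2^3 × 3 × 19
φ(n) = n × ∏(1 - 1/p) for each prime p dividing n
φ(456) = 456 × (1 - 1/2) × (1 - 1/3) × (1 - 1/19) = 144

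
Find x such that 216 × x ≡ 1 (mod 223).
191

gcd(216, 223) = 1, so the inverse exists.
Extended Euclidean algorithm on (223, 216):
223 = 1 × 216 + 7  ⟹  7 = (1)·223 + (-1)·216
216 = 30 × 7 + 6  ⟹  6 = (-30)·223 + (31)·216
7 = 1 × 6 + 1  ⟹  1 = (31)·223 + (-32)·216
So (-32)·216 ≡ 1 (mod 223), i.e. 216^(-1) ≡ -32 ≡ 191 (mod 223).
Check: 216 × 191 = 41256 ≡ 1 (mod 223)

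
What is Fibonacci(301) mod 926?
803

Matrix identity: Q^n = [[F_(n+1), F_n], [F_n, F_(n-1)]] with Q = [[1,1],[1,0]].
n = 301 = 100101101₂. Square-and-multiply, entries mod 926:
Q^1 = [[1,1],[1,0]]
Q^2 = (Q^1)² = [[2,1],[1,1]]
Q^4 = (Q^2)² = [[5,3],[3,2]]
Q^9 = (Q^4)²·Q = [[55,34],[34,21]]
Q^18 = (Q^9)² = [[477,732],[732,671]]
Q^37 = (Q^18)²·Q = [[783,329],[329,454]]
Q^75 = (Q^37)²·Q = [[435,902],[902,459]]
Q^150 = (Q^75)² = [[897,768],[768,129]]
Q^301 = (Q^150)²·Q = [[745,803],[803,868]]
F_301 mod 926 = Q^301[0][1] = 803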